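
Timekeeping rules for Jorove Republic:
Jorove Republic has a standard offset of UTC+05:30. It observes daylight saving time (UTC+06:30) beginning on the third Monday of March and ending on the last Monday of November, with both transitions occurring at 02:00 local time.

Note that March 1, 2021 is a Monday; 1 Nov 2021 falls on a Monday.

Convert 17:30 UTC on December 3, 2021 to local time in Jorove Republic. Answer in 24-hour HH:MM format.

1 March 2021 is a Monday, so the first Monday is March 1 and the third is March 15.
1 November 2021 is a Monday, so Mondays fall on 1, 8, 15, 22, 29; the last is November 29.
At the standard offset (UTC+05:30), 17:30 UTC + 5h30m = 23:00 Jorove Republic standard time.
The standard-time date in Jorove Republic, December 3, 2021, does not fall between 15 March and 29 November, so daylight saving is not in effect and Jorove Republic is at UTC+05:30.
17:30 UTC + 5h30m = 23:00 local.

23:00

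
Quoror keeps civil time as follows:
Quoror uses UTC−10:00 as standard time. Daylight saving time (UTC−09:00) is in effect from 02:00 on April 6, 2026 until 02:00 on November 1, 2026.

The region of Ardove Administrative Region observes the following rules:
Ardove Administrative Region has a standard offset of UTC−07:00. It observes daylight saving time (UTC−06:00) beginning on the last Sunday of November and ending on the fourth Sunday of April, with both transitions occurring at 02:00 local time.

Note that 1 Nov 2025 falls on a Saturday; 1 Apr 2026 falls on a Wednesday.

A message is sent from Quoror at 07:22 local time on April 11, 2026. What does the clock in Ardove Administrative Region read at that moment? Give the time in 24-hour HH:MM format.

10:22

April 11, 2026 falls between 6 April and 1 November, so daylight saving is in effect and Quoror is at UTC−09:00.
07:22 Quoror + 9h = 16:22 UTC.
1 November 2025 is a Saturday, so Sundays fall on 2, 9, 16, 23, 30; the last is November 30.
1 April 2026 is a Wednesday, so the first Sunday is April 5 and the fourth is April 26.
At the standard offset (UTC−07:00), 16:22 UTC − 7h = 09:22 Ardove Administrative Region standard time.
The standard-time date in Ardove Administrative Region, April 11, 2026, lies within the daylight-saving period (30 November 2025 – 26 April 2026), so Ardove Administrative Region is on daylight time, UTC−06:00.
16:22 UTC − 6h = 10:22 Ardove Administrative Region.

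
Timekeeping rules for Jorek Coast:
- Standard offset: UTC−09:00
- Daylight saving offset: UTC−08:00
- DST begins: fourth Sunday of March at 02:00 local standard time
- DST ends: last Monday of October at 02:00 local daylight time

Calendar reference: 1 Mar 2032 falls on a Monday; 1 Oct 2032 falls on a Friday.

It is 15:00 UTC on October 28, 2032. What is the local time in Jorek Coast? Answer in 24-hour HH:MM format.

1 March 2032 is a Monday, so the first Sunday is March 7 and the fourth is March 28.
1 October 2032 is a Friday, so Mondays fall on 4, 11, 18, 25; the last is October 25.
At the standard offset (UTC−09:00), 15:00 UTC − 9h = 06:00 Jorek Coast standard time.
The standard-time date in Jorek Coast, October 28, 2032, does not fall between 28 March and 25 October, so daylight saving is not in effect and Jorek Coast is at UTC−09:00.
15:00 UTC − 9h = 06:00 local.

06:00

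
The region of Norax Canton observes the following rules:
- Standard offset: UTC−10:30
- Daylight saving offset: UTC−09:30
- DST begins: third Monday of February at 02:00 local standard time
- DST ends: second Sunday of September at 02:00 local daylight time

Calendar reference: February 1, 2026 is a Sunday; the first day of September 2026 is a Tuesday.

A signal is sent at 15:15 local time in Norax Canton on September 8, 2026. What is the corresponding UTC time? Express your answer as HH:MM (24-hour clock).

1 February 2026 is a Sunday, so the first Monday is February 2 and the third is February 16.
1 September 2026 is a Tuesday, so the first Sunday is September 6 and the second is September 13.
September 8, 2026 falls between 16 February and 13 September, so daylight saving is in effect and Norax Canton is at UTC−09:30.
15:15 local + 9h30m = 00:45 UTC (rolling into the next day, 9 September 2026).

00:45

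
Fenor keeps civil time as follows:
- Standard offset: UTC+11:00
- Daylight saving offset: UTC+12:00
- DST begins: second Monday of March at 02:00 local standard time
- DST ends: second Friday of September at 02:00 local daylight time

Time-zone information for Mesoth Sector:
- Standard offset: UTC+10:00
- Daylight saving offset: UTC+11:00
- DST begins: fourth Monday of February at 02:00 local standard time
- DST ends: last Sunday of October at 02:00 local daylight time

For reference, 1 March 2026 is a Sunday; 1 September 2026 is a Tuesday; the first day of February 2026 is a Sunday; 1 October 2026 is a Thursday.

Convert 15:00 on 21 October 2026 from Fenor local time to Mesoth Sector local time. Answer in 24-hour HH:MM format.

15:00

1 March 2026 is a Sunday, so the first Monday is March 2 and the second is March 9.
1 September 2026 is a Tuesday, so the first Friday is September 4 and the second is September 11.
Daylight saving runs 9 March – 11 September; 21 October 2026 is outside that window, so Fenor is on standard time at UTC+11:00.
15:00 Fenor − 11h = 04:00 UTC.
1 February 2026 is a Sunday, so the first Monday is February 2 and the fourth is February 23.
1 October 2026 is a Thursday, so Sundays fall on 4, 11, 18, 25; the last is October 25.
At the standard offset (UTC+10:00), 04:00 UTC + 10h = 14:00 Mesoth Sector standard time.
Daylight saving runs 23 February – 25 October; the standard-time date in Mesoth Sector, 21 October 2026, is inside that window, so Mesoth Sector is at UTC+11:00.
04:00 UTC + 11h = 15:00 Mesoth Sector.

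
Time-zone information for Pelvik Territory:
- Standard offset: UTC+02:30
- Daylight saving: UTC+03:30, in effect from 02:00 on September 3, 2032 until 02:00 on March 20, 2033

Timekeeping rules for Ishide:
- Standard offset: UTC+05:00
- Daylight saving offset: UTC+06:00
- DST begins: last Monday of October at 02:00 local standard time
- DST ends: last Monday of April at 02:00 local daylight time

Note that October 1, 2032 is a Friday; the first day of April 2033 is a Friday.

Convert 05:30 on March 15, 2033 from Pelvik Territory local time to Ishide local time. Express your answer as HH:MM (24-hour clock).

08:00

Daylight saving runs 3 September 2032 – 20 March 2033; March 15, 2033 is inside that window, so Pelvik Territory is at UTC+03:30.
05:30 Pelvik Territory − 3h30m = 02:00 UTC.
1 October 2032 is a Friday, so Mondays fall on 4, 11, 18, 25; the last is October 25.
1 April 2033 is a Friday, so Mondays fall on 4, 11, 18, 25; the last is April 25.
At the standard offset (UTC+05:00), 02:00 UTC + 5h = 07:00 Ishide standard time.
The standard-time date in Ishide, March 15, 2033, lies within the daylight-saving period (25 October 2032 – 25 April 2033), so Ishide is on daylight time, UTC+06:00.
02:00 UTC + 6h = 08:00 Ishide.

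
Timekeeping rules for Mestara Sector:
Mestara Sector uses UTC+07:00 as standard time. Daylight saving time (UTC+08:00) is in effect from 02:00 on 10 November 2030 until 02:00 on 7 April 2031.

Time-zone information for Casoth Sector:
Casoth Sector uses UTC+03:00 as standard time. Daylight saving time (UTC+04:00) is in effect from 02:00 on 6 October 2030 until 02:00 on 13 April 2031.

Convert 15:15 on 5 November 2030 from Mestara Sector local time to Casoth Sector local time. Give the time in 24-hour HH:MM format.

12:15

Daylight saving runs 10 November 2030 – 7 April 2031; 5 November 2030 is outside that window, so Mestara Sector is on standard time at UTC+07:00.
15:15 Mestara Sector − 7h = 08:15 UTC.
At the standard offset (UTC+03:00), 08:15 UTC + 3h = 11:15 Casoth Sector standard time.
Daylight saving runs 6 October 2030 – 13 April 2031; the standard-time date in Casoth Sector, 5 November 2030, is inside that window, so Casoth Sector is at UTC+04:00.
08:15 UTC + 4h = 12:15 Casoth Sector.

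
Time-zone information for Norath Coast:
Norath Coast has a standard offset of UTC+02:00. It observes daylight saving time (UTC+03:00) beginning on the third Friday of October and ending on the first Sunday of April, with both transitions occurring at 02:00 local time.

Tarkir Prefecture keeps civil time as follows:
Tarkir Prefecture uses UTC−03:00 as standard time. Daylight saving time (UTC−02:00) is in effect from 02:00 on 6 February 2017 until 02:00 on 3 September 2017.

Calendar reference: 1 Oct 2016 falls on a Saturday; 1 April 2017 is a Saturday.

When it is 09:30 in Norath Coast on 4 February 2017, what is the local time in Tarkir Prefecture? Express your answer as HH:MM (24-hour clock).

03:30

1 October 2016 is a Saturday, so the first Friday is October 7 and the third is October 21.
1 April 2017 is a Saturday, so the first Sunday is April 2.
4 February 2017 falls between 21 October 2016 and 2 April 2017, so daylight saving is in effect and Norath Coast is at UTC+03:00.
09:30 Norath Coast − 3h = 06:30 UTC.
At the standard offset (UTC−03:00), 06:30 UTC − 3h = 03:30 Tarkir Prefecture standard time.
Daylight saving runs 6 February – 3 September; the standard-time date in Tarkir Prefecture, 4 February 2017, is outside that window, so Tarkir Prefecture is on standard time at UTC−03:00.
06:30 UTC − 3h = 03:30 Tarkir Prefecture.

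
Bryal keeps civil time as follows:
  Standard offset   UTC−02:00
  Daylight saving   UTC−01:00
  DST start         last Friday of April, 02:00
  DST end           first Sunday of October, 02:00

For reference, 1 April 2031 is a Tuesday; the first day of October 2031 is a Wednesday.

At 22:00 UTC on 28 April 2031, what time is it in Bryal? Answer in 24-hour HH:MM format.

21:00

1 April 2031 is a Tuesday, so Fridays fall on 4, 11, 18, 25; the last is April 25.
1 October 2031 is a Wednesday, so the first Sunday is October 5.
At the standard offset (UTC−02:00), 22:00 UTC − 2h = 20:00 Bryal standard time.
The standard-time date in Bryal, 28 April 2031, falls between 25 April and 5 October, so daylight saving is in effect and Bryal is at UTC−01:00.
22:00 UTC − 1h = 21:00 local.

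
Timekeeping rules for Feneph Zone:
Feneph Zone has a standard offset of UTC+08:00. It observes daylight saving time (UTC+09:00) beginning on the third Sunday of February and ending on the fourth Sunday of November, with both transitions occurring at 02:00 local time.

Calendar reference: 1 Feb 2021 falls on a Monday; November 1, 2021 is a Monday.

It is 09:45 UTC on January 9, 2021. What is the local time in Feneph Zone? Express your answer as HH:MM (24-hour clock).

1 February 2021 is a Monday, so the first Sunday is February 7 and the third is February 21.
1 November 2021 is a Monday, so the first Sunday is November 7 and the fourth is November 28.
At the standard offset (UTC+08:00), 09:45 UTC + 8h = 17:45 Feneph Zone standard time.
Daylight saving runs 21 February – 28 November; the standard-time date in Feneph Zone, January 9, 2021, is outside that window, so Feneph Zone is on standard time at UTC+08:00.
09:45 UTC + 8h = 17:45 local.

17:45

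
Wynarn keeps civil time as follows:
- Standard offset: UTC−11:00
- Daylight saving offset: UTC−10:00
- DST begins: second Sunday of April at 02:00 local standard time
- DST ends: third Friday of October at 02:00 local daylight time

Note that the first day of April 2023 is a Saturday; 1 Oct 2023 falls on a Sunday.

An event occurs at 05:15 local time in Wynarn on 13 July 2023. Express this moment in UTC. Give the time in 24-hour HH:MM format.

15:15

1 April 2023 is a Saturday, so the first Sunday is April 2 and the second is April 9.
1 October 2023 is a Sunday, so the first Friday is October 6 and the third is October 20.
13 July 2023 lies within the daylight-saving period (9 April – 20 October), so Wynarn is on daylight time, UTC−10:00.
05:15 local + 10h = 15:15 UTC.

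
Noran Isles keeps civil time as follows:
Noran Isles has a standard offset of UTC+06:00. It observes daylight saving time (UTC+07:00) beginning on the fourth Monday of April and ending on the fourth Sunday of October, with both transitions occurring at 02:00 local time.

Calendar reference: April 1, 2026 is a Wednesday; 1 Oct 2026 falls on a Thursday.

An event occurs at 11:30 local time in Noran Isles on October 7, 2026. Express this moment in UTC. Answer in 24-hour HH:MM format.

1 April 2026 is a Wednesday, so the first Monday is April 6 and the fourth is April 27.
1 October 2026 is a Thursday, so the first Sunday is October 4 and the fourth is October 25.
Daylight saving runs 27 April – 25 October; October 7, 2026 is inside that window, so Noran Isles is at UTC+07:00.
11:30 local − 7h = 04:30 UTC.

04:30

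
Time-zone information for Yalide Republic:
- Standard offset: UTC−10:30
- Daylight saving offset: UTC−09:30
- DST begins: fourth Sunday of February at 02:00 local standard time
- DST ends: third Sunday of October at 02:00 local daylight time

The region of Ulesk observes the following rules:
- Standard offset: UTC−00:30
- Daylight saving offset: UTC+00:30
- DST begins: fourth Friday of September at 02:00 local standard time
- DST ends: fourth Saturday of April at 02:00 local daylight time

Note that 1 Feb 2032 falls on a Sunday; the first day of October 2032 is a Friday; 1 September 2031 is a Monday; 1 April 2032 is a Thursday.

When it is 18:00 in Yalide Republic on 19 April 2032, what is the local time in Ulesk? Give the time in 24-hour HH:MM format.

1 February 2032 is a Sunday, so the first Sunday is February 1 and the fourth is February 22.
1 October 2032 is a Friday, so the first Sunday is October 3 and the third is October 17.
19 April 2032 lies within the daylight-saving period (22 February – 17 October), so Yalide Republic is on daylight time, UTC−09:30.
18:00 Yalide Republic + 9h30m = 03:30 UTC (rolling into the next day, 20 April 2032).
1 September 2031 is a Monday, so the first Friday is September 5 and the fourth is September 26.
1 April 2032 is a Thursday, so the first Saturday is April 3 and the fourth is April 24.
At the standard offset (UTC−00:30), 03:30 UTC − 0h30m = 03:00 Ulesk standard time.
The standard-time date in Ulesk, 20 April 2032, lies within the daylight-saving period (26 September 2031 – 24 April 2032), so Ulesk is on daylight time, UTC+00:30.
03:30 UTC + 0h30m = 04:00 Ulesk.

04:00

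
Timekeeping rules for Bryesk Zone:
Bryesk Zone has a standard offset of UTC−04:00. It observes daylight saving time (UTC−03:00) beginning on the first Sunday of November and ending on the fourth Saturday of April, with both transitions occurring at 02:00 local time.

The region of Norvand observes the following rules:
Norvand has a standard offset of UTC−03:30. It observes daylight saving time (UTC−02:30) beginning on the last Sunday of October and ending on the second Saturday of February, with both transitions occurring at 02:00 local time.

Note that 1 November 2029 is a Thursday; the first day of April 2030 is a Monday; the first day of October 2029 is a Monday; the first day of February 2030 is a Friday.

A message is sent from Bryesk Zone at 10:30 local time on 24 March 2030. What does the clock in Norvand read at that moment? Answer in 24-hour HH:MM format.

10:00

1 November 2029 is a Thursday, so the first Sunday is November 4.
1 April 2030 is a Monday, so the first Saturday is April 6 and the fourth is April 27.
Daylight saving runs 4 November 2029 – 27 April 2030; 24 March 2030 is inside that window, so Bryesk Zone is at UTC−03:00.
10:30 Bryesk Zone + 3h = 13:30 UTC.
1 October 2029 is a Monday, so Sundays fall on 7, 14, 21, 28; the last is October 28.
1 February 2030 is a Friday, so the first Saturday is February 2 and the second is February 9.
At the standard offset (UTC−03:30), 13:30 UTC − 3h30m = 10:00 Norvand standard time.
Daylight saving runs 28 October 2029 – 9 February 2030; the standard-time date in Norvand, 24 March 2030, is outside that window, so Norvand is on standard time at UTC−03:30.
13:30 UTC − 3h30m = 10:00 Norvand.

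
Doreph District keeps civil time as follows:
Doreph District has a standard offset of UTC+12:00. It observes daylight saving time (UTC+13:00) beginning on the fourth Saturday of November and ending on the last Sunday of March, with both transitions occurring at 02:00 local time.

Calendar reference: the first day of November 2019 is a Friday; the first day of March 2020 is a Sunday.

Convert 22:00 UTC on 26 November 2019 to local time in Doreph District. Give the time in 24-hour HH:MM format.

1 November 2019 is a Friday, so the first Saturday is November 2 and the fourth is November 23.
1 March 2020 is a Sunday, so Sundays fall on 1, 8, 15, 22, 29; the last is March 29.
At the standard offset (UTC+12:00), 22:00 UTC + 12h = 10:00 Doreph District standard time (rolling into the next day, 27 November 2019).
Daylight saving runs 23 November 2019 – 29 March 2020; the standard-time date in Doreph District, 27 November 2019, is inside that window, so Doreph District is at UTC+13:00.
22:00 UTC + 13h = 11:00 local (rolling into the next day, 27 November 2019).

11:00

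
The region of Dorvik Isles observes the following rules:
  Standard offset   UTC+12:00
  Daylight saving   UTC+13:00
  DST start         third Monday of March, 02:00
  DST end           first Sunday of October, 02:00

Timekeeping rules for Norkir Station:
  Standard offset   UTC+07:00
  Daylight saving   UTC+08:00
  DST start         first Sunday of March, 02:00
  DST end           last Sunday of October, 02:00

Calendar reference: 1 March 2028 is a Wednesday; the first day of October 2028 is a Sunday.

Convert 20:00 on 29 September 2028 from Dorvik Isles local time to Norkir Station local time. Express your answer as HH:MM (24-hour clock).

15:00

1 March 2028 is a Wednesday, so the first Monday is March 6 and the third is March 20.
1 October 2028 is a Sunday, so the first Sunday is October 1.
29 September 2028 falls between 20 March and 1 October, so daylight saving is in effect and Dorvik Isles is at UTC+13:00.
20:00 Dorvik Isles − 13h = 07:00 UTC.
1 March 2028 is a Wednesday, so the first Sunday is March 5.
1 October 2028 is a Sunday, so Sundays fall on 1, 8, 15, 22, 29; the last is October 29.
At the standard offset (UTC+07:00), 07:00 UTC + 7h = 14:00 Norkir Station standard time.
Daylight saving runs 5 March – 29 October; the standard-time date in Norkir Station, 29 September 2028, is inside that window, so Norkir Station is at UTC+08:00.
07:00 UTC + 8h = 15:00 Norkir Station.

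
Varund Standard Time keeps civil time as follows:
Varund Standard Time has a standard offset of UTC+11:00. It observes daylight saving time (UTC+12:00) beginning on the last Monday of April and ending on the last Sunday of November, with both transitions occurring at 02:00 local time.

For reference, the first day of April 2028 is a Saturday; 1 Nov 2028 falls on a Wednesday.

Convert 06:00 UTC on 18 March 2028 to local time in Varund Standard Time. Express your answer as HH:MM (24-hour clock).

17:00

1 April 2028 is a Saturday, so Mondays fall on 3, 10, 17, 24; the last is April 24.
1 November 2028 is a Wednesday, so Sundays fall on 5, 12, 19, 26; the last is November 26.
At the standard offset (UTC+11:00), 06:00 UTC + 11h = 17:00 Varund Standard Time standard time.
The standard-time date in Varund Standard Time, 18 March 2028, is outside the daylight-saving period (24 April – 26 November), so Varund Standard Time is on standard time, UTC+11:00.
06:00 UTC + 11h = 17:00 local.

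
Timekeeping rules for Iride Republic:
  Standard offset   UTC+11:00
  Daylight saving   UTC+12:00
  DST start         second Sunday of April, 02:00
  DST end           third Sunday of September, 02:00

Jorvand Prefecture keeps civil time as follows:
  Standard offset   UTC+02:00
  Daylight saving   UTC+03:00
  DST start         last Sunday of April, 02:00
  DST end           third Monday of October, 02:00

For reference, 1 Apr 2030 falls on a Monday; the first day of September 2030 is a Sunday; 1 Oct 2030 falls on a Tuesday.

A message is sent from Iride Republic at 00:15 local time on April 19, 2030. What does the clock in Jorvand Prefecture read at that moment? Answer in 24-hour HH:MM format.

14:15

1 April 2030 is a Monday, so the first Sunday is April 7 and the second is April 14.
1 September 2030 is a Sunday, so the first Sunday is September 1 and the third is September 15.
Daylight saving runs 14 April – 15 September; April 19, 2030 is inside that window, so Iride Republic is at UTC+12:00.
00:15 Iride Republic − 12h = 12:15 UTC (rolling into the previous day, 18 April 2030).
1 April 2030 is a Monday, so Sundays fall on 7, 14, 21, 28; the last is April 28.
1 October 2030 is a Tuesday, so the first Monday is October 7 and the third is October 21.
At the standard offset (UTC+02:00), 12:15 UTC + 2h = 14:15 Jorvand Prefecture standard time.
Daylight saving runs 28 April – 21 October; the standard-time date in Jorvand Prefecture, April 18, 2030, is outside that window, so Jorvand Prefecture is on standard time at UTC+02:00.
12:15 UTC + 2h = 14:15 Jorvand Prefecture.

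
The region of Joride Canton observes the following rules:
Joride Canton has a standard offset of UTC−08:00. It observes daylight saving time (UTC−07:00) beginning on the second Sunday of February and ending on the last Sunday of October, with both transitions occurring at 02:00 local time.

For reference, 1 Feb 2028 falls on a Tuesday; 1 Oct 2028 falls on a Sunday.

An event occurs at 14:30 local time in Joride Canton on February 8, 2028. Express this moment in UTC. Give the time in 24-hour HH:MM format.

22:30

1 February 2028 is a Tuesday, so the first Sunday is February 6 and the second is February 13.
1 October 2028 is a Sunday, so Sundays fall on 1, 8, 15, 22, 29; the last is October 29.
February 8, 2028 is outside the daylight-saving period (13 February – 29 October), so Joride Canton is on standard time, UTC−08:00.
14:30 local + 8h = 22:30 UTC.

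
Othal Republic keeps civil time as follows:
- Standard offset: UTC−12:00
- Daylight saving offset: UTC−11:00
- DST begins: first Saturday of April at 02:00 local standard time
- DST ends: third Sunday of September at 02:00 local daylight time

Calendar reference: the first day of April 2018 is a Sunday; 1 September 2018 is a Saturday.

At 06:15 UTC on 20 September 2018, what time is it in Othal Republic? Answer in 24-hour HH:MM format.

1 April 2018 is a Sunday, so the first Saturday is April 7.
1 September 2018 is a Saturday, so the first Sunday is September 2 and the third is September 16.
At the standard offset (UTC−12:00), 06:15 UTC − 12h = 18:15 Othal Republic standard time (rolling into the previous day, 19 September 2018).
The standard-time date in Othal Republic, 19 September 2018, is outside the daylight-saving period (7 April – 16 September), so Othal Republic is on standard time, UTC−12:00.
06:15 UTC − 12h = 18:15 local (rolling into the previous day, 19 September 2018).

18:15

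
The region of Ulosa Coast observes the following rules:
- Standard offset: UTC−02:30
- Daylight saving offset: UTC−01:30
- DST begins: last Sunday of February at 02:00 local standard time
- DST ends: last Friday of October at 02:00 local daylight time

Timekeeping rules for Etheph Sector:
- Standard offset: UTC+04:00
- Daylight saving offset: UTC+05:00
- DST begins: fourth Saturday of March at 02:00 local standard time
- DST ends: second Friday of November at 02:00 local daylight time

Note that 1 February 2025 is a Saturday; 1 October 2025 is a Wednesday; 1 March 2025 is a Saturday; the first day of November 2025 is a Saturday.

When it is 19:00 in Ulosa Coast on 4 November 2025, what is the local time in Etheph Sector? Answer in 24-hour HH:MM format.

1 February 2025 is a Saturday, so Sundays fall on 2, 9, 16, 23; the last is February 23.
1 October 2025 is a Wednesday, so Fridays fall on 3, 10, 17, 24, 31; the last is October 31.
4 November 2025 is outside the daylight-saving period (23 February – 31 October), so Ulosa Coast is on standard time, UTC−02:30.
19:00 Ulosa Coast + 2h30m = 21:30 UTC.
1 March 2025 is a Saturday, so the first Saturday is March 1 and the fourth is March 22.
1 November 2025 is a Saturday, so the first Friday is November 7 and the second is November 14.
At the standard offset (UTC+04:00), 21:30 UTC + 4h = 01:30 Etheph Sector standard time (rolling into the next day, 5 November 2025).
The standard-time date in Etheph Sector, 5 November 2025, lies within the daylight-saving period (22 March – 14 November), so Etheph Sector is on daylight time, UTC+05:00.
21:30 UTC + 5h = 02:30 Etheph Sector (rolling into the next day, 5 November 2025).

02:30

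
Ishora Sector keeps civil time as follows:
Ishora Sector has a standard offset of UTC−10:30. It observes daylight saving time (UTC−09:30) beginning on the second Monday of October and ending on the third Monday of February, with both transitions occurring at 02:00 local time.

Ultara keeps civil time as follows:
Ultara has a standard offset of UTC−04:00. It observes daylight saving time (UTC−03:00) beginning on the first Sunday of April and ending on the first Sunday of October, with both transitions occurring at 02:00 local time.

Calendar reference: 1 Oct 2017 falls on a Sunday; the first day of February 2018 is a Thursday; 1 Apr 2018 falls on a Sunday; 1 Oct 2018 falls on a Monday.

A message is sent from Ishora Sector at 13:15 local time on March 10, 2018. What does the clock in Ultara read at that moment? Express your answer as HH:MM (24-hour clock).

19:45

1 October 2017 is a Sunday, so the first Monday is October 2 and the second is October 9.
1 February 2018 is a Thursday, so the first Monday is February 5 and the third is February 19.
March 10, 2018 does not fall between 9 October 2017 and 19 February 2018, so daylight saving is not in effect and Ishora Sector is at UTC−10:30.
13:15 Ishora Sector + 10h30m = 23:45 UTC.
1 April 2018 is a Sunday, so the first Sunday is April 1.
1 October 2018 is a Monday, so the first Sunday is October 7.
At the standard offset (UTC−04:00), 23:45 UTC − 4h = 19:45 Ultara standard time.
The standard-time date in Ultara, March 10, 2018, does not fall between 1 April and 7 October, so daylight saving is not in effect and Ultara is at UTC−04:00.
23:45 UTC − 4h = 19:45 Ultara.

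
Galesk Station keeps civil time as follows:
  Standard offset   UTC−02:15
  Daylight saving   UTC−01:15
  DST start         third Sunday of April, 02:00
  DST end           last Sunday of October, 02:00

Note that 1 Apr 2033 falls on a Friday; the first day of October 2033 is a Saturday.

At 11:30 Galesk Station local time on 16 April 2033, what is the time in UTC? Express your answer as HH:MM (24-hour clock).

1 April 2033 is a Friday, so the first Sunday is April 3 and the third is April 17.
1 October 2033 is a Saturday, so Sundays fall on 2, 9, 16, 23, 30; the last is October 30.
16 April 2033 is outside the daylight-saving period (17 April – 30 October), so Galesk Station is on standard time, UTC−02:15.
11:30 local + 2h15m = 13:45 UTC.

13:45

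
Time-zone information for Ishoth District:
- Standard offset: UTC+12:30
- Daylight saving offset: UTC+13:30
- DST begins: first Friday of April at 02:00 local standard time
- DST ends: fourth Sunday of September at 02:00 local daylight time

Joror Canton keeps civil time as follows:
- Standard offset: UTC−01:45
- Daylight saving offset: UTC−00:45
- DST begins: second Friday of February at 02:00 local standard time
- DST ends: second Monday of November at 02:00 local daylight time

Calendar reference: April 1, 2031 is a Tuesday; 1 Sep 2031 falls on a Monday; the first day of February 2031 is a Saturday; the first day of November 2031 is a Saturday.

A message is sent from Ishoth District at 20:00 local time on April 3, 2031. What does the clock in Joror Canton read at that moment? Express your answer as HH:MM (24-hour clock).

06:45

1 April 2031 is a Tuesday, so the first Friday is April 4.
1 September 2031 is a Monday, so the first Sunday is September 7 and the fourth is September 28.
April 3, 2031 does not fall between 4 April and 28 September, so daylight saving is not in effect and Ishoth District is at UTC+12:30.
20:00 Ishoth District − 12h30m = 07:30 UTC.
1 February 2031 is a Saturday, so the first Friday is February 7 and the second is February 14.
1 November 2031 is a Saturday, so the first Monday is November 3 and the second is November 10.
At the standard offset (UTC−01:45), 07:30 UTC − 1h45m = 05:45 Joror Canton standard time.
Daylight saving runs 14 February – 10 November; the standard-time date in Joror Canton, April 3, 2031, is inside that window, so Joror Canton is at UTC−00:45.
07:30 UTC − 0h45m = 06:45 Joror Canton.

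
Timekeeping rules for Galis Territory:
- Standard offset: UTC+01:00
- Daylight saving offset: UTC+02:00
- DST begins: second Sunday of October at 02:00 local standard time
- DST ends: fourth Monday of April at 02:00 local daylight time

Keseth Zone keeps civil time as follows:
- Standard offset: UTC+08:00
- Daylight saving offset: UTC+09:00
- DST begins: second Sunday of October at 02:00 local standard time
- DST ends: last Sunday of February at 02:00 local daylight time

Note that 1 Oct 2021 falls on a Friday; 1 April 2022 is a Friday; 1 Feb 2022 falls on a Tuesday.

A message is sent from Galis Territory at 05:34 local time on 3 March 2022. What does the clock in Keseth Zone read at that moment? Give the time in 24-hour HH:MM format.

1 October 2021 is a Friday, so the first Sunday is October 3 and the second is October 10.
1 April 2022 is a Friday, so the first Monday is April 4 and the fourth is April 25.
3 March 2022 lies within the daylight-saving period (10 October 2021 – 25 April 2022), so Galis Territory is on daylight time, UTC+02:00.
05:34 Galis Territory − 2h = 03:34 UTC.
1 October 2021 is a Friday, so the first Sunday is October 3 and the second is October 10.
1 February 2022 is a Tuesday, so Sundays fall on 6, 13, 20, 27; the last is February 27.
At the standard offset (UTC+08:00), 03:34 UTC + 8h = 11:34 Keseth Zone standard time.
The standard-time date in Keseth Zone, 3 March 2022, does not fall between 10 October 2021 and 27 February 2022, so daylight saving is not in effect and Keseth Zone is at UTC+08:00.
03:34 UTC + 8h = 11:34 Keseth Zone.

11:34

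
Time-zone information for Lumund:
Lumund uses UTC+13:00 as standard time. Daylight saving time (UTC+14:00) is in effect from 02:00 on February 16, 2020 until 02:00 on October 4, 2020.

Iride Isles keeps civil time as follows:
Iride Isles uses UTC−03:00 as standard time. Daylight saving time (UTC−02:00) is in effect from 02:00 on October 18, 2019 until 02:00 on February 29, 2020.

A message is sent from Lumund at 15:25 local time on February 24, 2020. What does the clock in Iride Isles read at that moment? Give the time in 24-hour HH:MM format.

23:25

February 24, 2020 falls between 16 February and 4 October, so daylight saving is in effect and Lumund is at UTC+14:00.
15:25 Lumund − 14h = 01:25 UTC.
At the standard offset (UTC−03:00), 01:25 UTC − 3h = 22:25 Iride Isles standard time (rolling into the previous day, 23 February 2020).
The standard-time date in Iride Isles, February 23, 2020, lies within the daylight-saving period (18 October 2019 – 29 February 2020), so Iride Isles is on daylight time, UTC−02:00.
01:25 UTC − 2h = 23:25 Iride Isles (rolling into the previous day, 23 February 2020).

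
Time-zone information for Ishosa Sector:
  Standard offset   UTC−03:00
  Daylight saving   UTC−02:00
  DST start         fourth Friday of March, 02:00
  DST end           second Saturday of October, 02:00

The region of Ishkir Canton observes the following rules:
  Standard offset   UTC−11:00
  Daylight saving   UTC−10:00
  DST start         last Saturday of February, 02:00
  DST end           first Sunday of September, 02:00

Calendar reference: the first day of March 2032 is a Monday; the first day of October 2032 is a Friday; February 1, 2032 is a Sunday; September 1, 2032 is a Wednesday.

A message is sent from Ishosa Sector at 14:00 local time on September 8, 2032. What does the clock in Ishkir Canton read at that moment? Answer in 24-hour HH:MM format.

1 March 2032 is a Monday, so the first Friday is March 5 and the fourth is March 26.
1 October 2032 is a Friday, so the first Saturday is October 2 and the second is October 9.
Daylight saving runs 26 March – 9 October; September 8, 2032 is inside that window, so Ishosa Sector is at UTC−02:00.
14:00 Ishosa Sector + 2h = 16:00 UTC.
1 February 2032 is a Sunday, so Saturdays fall on 7, 14, 21, 28; the last is February 28.
1 September 2032 is a Wednesday, so the first Sunday is September 5.
At the standard offset (UTC−11:00), 16:00 UTC − 11h = 05:00 Ishkir Canton standard time.
The standard-time date in Ishkir Canton, September 8, 2032, is outside the daylight-saving period (28 February – 5 September), so Ishkir Canton is on standard time, UTC−11:00.
16:00 UTC − 11h = 05:00 Ishkir Canton.

05:00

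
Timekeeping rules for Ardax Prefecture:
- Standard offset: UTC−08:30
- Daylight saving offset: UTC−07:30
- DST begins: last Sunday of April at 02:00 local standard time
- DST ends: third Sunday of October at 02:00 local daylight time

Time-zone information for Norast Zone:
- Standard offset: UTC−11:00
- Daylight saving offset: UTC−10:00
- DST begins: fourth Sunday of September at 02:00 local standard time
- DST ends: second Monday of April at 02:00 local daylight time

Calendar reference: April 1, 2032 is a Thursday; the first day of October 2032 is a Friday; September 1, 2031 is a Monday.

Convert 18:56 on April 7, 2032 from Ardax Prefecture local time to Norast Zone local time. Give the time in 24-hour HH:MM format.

1 April 2032 is a Thursday, so Sundays fall on 4, 11, 18, 25; the last is April 25.
1 October 2032 is a Friday, so the first Sunday is October 3 and the third is October 17.
April 7, 2032 is outside the daylight-saving period (25 April – 17 October), so Ardax Prefecture is on standard time, UTC−08:30.
18:56 Ardax Prefecture + 8h30m = 03:26 UTC (rolling into the next day, 8 April 2032).
1 September 2031 is a Monday, so the first Sunday is September 7 and the fourth is September 28.
1 April 2032 is a Thursday, so the first Monday is April 5 and the second is April 12.
At the standard offset (UTC−11:00), 03:26 UTC − 11h = 16:26 Norast Zone standard time (rolling into the previous day, 7 April 2032).
The standard-time date in Norast Zone, April 7, 2032, lies within the daylight-saving period (28 September 2031 – 12 April 2032), so Norast Zone is on daylight time, UTC−10:00.
03:26 UTC − 10h = 17:26 Norast Zone (rolling into the previous day, 7 April 2032).

17:26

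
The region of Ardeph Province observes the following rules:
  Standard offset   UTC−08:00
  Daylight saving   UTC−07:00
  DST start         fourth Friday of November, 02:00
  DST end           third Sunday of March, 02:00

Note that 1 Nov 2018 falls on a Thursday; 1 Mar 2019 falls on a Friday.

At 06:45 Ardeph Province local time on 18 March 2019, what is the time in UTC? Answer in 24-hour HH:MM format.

1 November 2018 is a Thursday, so the first Friday is November 2 and the fourth is November 23.
1 March 2019 is a Friday, so the first Sunday is March 3 and the third is March 17.
18 March 2019 is outside the daylight-saving period (23 November 2018 – 17 March 2019), so Ardeph Province is on standard time, UTC−08:00.
06:45 local + 8h = 14:45 UTC.

14:45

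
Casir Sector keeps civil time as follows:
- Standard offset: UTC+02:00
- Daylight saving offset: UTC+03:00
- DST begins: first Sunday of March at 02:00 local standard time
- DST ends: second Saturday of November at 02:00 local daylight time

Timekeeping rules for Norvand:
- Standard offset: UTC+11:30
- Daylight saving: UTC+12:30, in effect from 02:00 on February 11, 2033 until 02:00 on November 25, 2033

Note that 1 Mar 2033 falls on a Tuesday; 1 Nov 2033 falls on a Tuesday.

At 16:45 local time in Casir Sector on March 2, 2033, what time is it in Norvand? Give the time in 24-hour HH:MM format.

1 March 2033 is a Tuesday, so the first Sunday is March 6.
1 November 2033 is a Tuesday, so the first Saturday is November 5 and the second is November 12.
March 2, 2033 does not fall between 6 March and 12 November, so daylight saving is not in effect and Casir Sector is at UTC+02:00.
16:45 Casir Sector − 2h = 14:45 UTC.
At the standard offset (UTC+11:30), 14:45 UTC + 11h30m = 02:15 Norvand standard time (rolling into the next day, 3 March 2033).
The standard-time date in Norvand, March 3, 2033, lies within the daylight-saving period (11 February – 25 November), so Norvand is on daylight time, UTC+12:30.
14:45 UTC + 12h30m = 03:15 Norvand (rolling into the next day, 3 March 2033).

03:15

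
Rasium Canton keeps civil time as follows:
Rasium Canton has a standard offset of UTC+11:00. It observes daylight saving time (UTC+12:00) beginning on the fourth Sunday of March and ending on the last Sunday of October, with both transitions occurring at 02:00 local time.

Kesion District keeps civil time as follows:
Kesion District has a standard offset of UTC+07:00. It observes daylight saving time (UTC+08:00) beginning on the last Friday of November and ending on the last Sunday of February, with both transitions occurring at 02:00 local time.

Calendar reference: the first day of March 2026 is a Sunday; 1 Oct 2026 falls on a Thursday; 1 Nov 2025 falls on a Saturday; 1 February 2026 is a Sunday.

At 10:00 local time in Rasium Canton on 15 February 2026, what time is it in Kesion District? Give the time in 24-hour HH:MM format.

1 March 2026 is a Sunday, so the first Sunday is March 1 and the fourth is March 22.
1 October 2026 is a Thursday, so Sundays fall on 4, 11, 18, 25; the last is October 25.
15 February 2026 does not fall between 22 March and 25 October, so daylight saving is not in effect and Rasium Canton is at UTC+11:00.
10:00 Rasium Canton − 11h = 23:00 UTC (rolling into the previous day, 14 February 2026).
1 November 2025 is a Saturday, so Fridays fall on 7, 14, 21, 28; the last is November 28.
1 February 2026 is a Sunday, so Sundays fall on 1, 8, 15, 22; the last is February 22.
At the standard offset (UTC+07:00), 23:00 UTC + 7h = 06:00 Kesion District standard time (rolling into the next day, 15 February 2026).
The standard-time date in Kesion District, 15 February 2026, falls between 28 November 2025 and 22 February 2026, so daylight saving is in effect and Kesion District is at UTC+08:00.
23:00 UTC + 8h = 07:00 Kesion District (rolling into the next day, 15 February 2026).

07:00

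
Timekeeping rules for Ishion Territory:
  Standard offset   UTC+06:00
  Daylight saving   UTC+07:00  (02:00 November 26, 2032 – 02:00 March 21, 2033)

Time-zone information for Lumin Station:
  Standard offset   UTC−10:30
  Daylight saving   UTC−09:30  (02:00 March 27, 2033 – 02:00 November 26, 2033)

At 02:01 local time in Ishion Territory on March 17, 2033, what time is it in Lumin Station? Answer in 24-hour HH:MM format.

08:31

March 17, 2033 lies within the daylight-saving period (26 November 2032 – 21 March 2033), so Ishion Territory is on daylight time, UTC+07:00.
02:01 Ishion Territory − 7h = 19:01 UTC (rolling into the previous day, 16 March 2033).
At the standard offset (UTC−10:30), 19:01 UTC − 10h30m = 08:31 Lumin Station standard time.
Daylight saving runs 27 March – 26 November; the standard-time date in Lumin Station, March 16, 2033, is outside that window, so Lumin Station is on standard time at UTC−10:30.
19:01 UTC − 10h30m = 08:31 Lumin Station.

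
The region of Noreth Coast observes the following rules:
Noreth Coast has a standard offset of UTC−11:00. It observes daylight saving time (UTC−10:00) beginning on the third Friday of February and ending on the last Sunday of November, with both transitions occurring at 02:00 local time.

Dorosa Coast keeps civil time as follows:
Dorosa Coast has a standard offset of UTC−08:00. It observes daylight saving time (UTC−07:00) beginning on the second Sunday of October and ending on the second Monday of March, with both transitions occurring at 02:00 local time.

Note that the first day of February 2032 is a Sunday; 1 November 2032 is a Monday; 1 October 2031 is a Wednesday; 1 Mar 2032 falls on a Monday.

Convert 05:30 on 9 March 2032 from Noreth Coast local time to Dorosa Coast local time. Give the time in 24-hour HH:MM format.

1 February 2032 is a Sunday, so the first Friday is February 6 and the third is February 20.
1 November 2032 is a Monday, so Sundays fall on 7, 14, 21, 28; the last is November 28.
Daylight saving runs 20 February – 28 November; 9 March 2032 is inside that window, so Noreth Coast is at UTC−10:00.
05:30 Noreth Coast + 10h = 15:30 UTC.
1 October 2031 is a Wednesday, so the first Sunday is October 5 and the second is October 12.
1 March 2032 is a Monday, so the first Monday is March 1 and the second is March 8.
At the standard offset (UTC−08:00), 15:30 UTC − 8h = 07:30 Dorosa Coast standard time.
The standard-time date in Dorosa Coast, 9 March 2032, is outside the daylight-saving period (12 October 2031 – 8 March 2032), so Dorosa Coast is on standard time, UTC−08:00.
15:30 UTC − 8h = 07:30 Dorosa Coast.

07:30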